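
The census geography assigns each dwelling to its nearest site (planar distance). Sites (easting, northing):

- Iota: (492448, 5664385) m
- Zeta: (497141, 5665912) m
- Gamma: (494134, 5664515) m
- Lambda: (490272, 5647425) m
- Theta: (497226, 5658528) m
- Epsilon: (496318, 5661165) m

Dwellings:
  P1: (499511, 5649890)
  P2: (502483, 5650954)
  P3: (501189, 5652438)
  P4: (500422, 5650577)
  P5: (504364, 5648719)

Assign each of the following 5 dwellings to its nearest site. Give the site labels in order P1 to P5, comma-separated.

P1 → Theta (d²=79836269.00)
P2 → Theta (d²=85001525.00)
P3 → Theta (d²=52793469.00)
P4 → Theta (d²=73432817.00)
P5 → Theta (d²=147167525.00)

Theta, Theta, Theta, Theta, Theta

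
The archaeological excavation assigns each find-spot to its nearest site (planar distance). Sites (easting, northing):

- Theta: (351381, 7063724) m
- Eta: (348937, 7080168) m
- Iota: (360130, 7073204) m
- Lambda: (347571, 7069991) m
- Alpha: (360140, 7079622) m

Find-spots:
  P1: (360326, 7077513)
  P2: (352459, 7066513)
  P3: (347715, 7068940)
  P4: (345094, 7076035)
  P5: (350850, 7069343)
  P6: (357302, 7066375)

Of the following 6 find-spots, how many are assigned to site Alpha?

1

P1 → Alpha
P2 → Theta
P3 → Lambda
P4 → Eta
P5 → Lambda
P6 → Theta
1 of the 6 goes to Alpha.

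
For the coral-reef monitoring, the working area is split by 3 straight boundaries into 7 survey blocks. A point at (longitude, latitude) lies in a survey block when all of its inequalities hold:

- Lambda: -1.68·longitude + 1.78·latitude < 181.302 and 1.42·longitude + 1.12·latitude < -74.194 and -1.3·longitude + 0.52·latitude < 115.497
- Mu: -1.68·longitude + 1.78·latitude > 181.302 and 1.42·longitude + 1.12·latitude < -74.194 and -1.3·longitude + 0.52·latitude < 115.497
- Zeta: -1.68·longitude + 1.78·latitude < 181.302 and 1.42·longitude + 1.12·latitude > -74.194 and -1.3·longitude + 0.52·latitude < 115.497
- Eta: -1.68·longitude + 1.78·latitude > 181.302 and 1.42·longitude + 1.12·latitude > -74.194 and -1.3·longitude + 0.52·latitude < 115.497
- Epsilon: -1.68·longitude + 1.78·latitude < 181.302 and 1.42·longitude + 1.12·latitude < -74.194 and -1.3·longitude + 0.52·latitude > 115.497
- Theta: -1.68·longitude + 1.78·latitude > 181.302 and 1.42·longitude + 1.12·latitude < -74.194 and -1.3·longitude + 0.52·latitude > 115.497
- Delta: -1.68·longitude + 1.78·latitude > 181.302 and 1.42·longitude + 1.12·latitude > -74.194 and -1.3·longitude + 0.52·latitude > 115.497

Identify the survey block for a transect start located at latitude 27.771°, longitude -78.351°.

Epsilon

-1.68·-78.351 + 1.78·27.771 = 181.062, which is < 181.302
1.42·-78.351 + 1.12·27.771 = -80.155, which is < -74.194
-1.3·-78.351 + 0.52·27.771 = 116.297, which is > 115.497
This sign pattern matches Epsilon.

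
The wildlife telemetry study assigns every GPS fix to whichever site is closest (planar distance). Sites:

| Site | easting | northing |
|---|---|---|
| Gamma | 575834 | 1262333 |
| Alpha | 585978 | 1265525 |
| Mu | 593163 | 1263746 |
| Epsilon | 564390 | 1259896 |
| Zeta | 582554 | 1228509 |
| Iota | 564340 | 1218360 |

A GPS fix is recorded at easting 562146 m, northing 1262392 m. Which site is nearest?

Epsilon

Squared distances to each site:
Gamma: 187364825.000; Alpha: 577779913.000; Mu: 963887605.000; Epsilon: 11265552.000; Zeta: 1564544153.000; Iota: 1943630660.000.
Minimum at Epsilon.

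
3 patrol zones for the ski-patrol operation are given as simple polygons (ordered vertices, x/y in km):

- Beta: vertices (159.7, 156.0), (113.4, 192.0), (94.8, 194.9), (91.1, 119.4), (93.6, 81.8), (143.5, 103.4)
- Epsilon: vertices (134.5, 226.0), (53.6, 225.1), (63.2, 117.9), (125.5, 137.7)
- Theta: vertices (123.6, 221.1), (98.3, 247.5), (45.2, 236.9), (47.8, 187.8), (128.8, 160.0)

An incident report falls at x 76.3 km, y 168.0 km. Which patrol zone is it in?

Cast a ray rightward from (76.3, 168.0). For each polygon, the edges (by vertex number in listed order) whose endpoints lie on opposite sides of y = 168.0, where each meets that height, and whether that is right or left of the point:
Beta: 1–2 at x≈144.27 (right), 3–4 at x≈93.48 (right) → 2 crossings.
Epsilon: 2–3 at x≈58.71 (left), 4–1 at x≈128.59 (right) → 1 crossing.
Theta: 4–5 at x≈105.49 (right), 5–1 at x≈128.12 (right) → 2 crossings.
Only Epsilon has an odd count, so the point is inside Epsilon.

Epsilon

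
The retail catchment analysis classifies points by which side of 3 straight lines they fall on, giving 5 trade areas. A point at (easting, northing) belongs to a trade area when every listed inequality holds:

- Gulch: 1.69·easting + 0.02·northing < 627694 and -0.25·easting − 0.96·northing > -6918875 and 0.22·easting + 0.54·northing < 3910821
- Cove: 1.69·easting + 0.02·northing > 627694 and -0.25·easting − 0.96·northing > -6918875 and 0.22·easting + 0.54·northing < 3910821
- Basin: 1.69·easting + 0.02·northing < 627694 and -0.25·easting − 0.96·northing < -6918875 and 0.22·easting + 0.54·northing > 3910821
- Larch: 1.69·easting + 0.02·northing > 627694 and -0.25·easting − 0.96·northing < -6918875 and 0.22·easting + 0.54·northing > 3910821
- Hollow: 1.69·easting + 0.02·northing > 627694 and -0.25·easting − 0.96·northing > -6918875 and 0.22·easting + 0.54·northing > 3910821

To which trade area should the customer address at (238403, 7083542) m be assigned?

1.69·238403 + 0.02·7083542 = 544571.910, which is < 627694
-0.25·238403 − 0.96·7083542 = -6859801.070, which is > -6918875
0.22·238403 + 0.54·7083542 = 3877561.340, which is < 3910821
This sign pattern matches Gulch.

Gulch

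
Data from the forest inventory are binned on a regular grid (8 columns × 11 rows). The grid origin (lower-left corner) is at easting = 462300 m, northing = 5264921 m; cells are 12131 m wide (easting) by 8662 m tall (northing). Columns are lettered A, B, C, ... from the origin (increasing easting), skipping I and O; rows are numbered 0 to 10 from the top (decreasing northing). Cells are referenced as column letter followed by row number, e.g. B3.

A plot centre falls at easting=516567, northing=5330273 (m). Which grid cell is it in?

Column index: ⌊(516567 − 462300) / 12131⌋ = ⌊4.473⌋ = 4 → column E
Row offset from origin: ⌊(5330273 − 5264921) / 8662⌋ = ⌊7.545⌋ = 7 → row 3 (counted from top)

E3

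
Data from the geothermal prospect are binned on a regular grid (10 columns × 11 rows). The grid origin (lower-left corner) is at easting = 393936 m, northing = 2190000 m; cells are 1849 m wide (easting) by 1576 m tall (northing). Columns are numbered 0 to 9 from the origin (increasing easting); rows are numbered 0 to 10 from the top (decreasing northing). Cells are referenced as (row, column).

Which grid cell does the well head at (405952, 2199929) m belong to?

Column index: ⌊(405952 − 393936) / 1849⌋ = ⌊6.499⌋ = 6
Row offset from origin: ⌊(2199929 − 2190000) / 1576⌋ = ⌊6.300⌋ = 6 → row 4 (counted from top)

(4, 6)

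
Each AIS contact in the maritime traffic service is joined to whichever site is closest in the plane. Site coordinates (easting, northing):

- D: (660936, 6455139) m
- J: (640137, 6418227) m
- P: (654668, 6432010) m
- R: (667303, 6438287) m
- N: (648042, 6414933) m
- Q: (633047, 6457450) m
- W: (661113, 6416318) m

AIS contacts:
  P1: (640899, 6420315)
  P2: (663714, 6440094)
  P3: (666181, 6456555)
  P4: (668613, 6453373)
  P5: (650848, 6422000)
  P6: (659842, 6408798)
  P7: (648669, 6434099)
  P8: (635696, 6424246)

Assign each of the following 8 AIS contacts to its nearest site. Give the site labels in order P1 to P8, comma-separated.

J, R, D, D, N, W, P, J

P1 → J (d²=4940388.00)
P2 → R (d²=16146170.00)
P3 → D (d²=29515081.00)
P4 → D (d²=62055085.00)
P5 → N (d²=57816125.00)
P6 → W (d²=58165841.00)
P7 → P (d²=40351922.00)
P8 → J (d²=55950842.00)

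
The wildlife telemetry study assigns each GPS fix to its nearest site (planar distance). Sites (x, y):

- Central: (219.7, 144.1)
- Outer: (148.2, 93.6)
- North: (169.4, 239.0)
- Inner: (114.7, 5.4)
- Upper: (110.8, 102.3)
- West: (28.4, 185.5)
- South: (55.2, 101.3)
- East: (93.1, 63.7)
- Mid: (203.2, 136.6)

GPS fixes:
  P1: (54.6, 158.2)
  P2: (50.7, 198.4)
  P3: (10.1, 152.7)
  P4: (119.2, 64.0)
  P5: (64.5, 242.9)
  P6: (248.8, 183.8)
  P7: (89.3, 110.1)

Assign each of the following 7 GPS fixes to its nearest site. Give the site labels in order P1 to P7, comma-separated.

West, West, West, East, West, Central, Upper

P1 → West (d²=1431.73)
P2 → West (d²=663.70)
P3 → West (d²=1410.73)
P4 → East (d²=681.30)
P5 → West (d²=4597.97)
P6 → Central (d²=2422.90)
P7 → Upper (d²=523.09)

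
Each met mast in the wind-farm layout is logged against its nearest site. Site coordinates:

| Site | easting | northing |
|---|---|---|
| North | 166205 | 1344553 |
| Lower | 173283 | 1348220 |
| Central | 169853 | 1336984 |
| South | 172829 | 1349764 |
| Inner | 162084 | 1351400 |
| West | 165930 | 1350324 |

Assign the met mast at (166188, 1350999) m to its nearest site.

Squared distances to each site:
North: 41551205.000; Lower: 58061866.000; Central: 209852450.000; South: 45628106.000; Inner: 17003617.000; West: 522189.000.
Minimum at West.

West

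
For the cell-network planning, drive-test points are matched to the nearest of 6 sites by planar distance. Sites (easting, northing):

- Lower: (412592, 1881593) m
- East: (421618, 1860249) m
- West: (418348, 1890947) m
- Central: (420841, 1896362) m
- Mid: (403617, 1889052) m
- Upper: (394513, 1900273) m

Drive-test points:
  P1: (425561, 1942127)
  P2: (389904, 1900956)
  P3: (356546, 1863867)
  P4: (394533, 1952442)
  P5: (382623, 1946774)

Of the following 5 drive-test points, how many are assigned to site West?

0

P1 → Central
P2 → Upper
P3 → Upper
P4 → Upper
P5 → Upper
0 of the 5 go to West.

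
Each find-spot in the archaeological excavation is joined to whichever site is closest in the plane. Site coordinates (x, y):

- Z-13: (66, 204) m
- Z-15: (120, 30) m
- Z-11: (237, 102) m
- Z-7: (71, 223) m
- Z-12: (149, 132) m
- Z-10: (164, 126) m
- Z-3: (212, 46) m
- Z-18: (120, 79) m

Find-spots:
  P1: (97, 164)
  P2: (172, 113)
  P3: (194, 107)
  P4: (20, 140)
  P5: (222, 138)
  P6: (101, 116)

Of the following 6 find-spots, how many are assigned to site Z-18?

P1 → Z-13
P2 → Z-10
P3 → Z-10
P4 → Z-13
P5 → Z-11
P6 → Z-18
1 of the 6 goes to Z-18.

1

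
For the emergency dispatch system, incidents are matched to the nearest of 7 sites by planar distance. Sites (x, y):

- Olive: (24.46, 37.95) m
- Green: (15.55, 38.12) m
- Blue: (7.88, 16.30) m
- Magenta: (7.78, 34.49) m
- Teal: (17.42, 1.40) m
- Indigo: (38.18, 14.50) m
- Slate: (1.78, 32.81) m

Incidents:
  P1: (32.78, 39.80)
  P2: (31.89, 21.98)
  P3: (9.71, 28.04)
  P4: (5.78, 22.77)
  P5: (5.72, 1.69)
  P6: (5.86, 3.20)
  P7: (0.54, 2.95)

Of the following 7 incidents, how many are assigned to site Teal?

P1 → Olive
P2 → Indigo
P3 → Magenta
P4 → Blue
P5 → Teal
P6 → Teal
P7 → Blue
2 of the 7 go to Teal.

2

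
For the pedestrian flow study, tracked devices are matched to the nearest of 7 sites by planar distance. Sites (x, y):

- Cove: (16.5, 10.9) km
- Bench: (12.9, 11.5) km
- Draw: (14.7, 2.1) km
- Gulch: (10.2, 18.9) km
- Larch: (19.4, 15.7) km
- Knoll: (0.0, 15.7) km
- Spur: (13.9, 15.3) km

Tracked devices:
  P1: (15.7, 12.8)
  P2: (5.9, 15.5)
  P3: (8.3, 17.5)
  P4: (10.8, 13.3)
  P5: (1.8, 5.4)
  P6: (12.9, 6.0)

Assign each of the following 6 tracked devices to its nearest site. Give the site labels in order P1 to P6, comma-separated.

Cove, Gulch, Gulch, Bench, Knoll, Draw

P1 → Cove (d²=4.25)
P2 → Gulch (d²=30.05)
P3 → Gulch (d²=5.57)
P4 → Bench (d²=7.65)
P5 → Knoll (d²=109.33)
P6 → Draw (d²=18.45)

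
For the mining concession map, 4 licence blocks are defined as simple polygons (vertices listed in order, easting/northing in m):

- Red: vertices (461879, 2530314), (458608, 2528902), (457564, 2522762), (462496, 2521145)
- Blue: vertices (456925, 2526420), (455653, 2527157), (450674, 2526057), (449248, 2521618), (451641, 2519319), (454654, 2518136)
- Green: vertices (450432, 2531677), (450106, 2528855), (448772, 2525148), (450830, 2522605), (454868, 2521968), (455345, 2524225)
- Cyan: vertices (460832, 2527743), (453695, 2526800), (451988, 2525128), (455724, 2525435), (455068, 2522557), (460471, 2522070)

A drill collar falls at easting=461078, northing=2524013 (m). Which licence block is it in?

Cast a ray rightward from (461078, 2524013). For each polygon, the edges (by vertex number in listed order) whose endpoints lie on opposite sides of northing = 2524013, where each meets that height, and whether that is right or left of the point:
Red: 2–3 at easting≈457776.7 (left), 4–1 at easting≈462303.0 (right) → 1 crossing.
Blue: 3–4 at easting≈450017.4 (left), 6–1 at easting≈456265.1 (left) → 0 crossings.
Green: 3–4 at easting≈449690.5 (left), 5–6 at easting≈455300.2 (left) → 0 crossings.
Cyan: 4–5 at easting≈455399.9 (left), 6–1 at easting≈460594.6 (left) → 0 crossings.
Only Red has an odd count, so the point is inside Red.

Red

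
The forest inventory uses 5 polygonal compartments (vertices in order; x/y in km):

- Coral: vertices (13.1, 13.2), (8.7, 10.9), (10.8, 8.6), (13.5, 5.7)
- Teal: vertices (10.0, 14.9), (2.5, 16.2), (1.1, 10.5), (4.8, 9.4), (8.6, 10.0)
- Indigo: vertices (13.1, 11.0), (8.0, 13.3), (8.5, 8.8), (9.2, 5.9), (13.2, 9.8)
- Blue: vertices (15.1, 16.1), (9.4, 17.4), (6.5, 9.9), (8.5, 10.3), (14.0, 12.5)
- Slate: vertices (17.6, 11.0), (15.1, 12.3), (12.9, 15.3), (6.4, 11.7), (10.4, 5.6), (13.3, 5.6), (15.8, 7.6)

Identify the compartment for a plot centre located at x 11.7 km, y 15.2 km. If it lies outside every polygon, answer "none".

Blue

Cast a ray rightward from (11.7, 15.2). For each polygon, the edges (by vertex number in listed order) whose endpoints lie on opposite sides of y = 15.2, where each meets that height, and whether that is right or left of the point:
Coral: no edge straddles that height → 0 crossings.
Teal: 1–2 at x≈8.27 (left), 2–3 at x≈2.25 (left) → 0 crossings.
Indigo: no edge straddles that height → 0 crossings.
Blue: 2–3 at x≈8.55 (left), 5–1 at x≈14.82 (right) → 1 crossing.
Slate: 2–3 at x≈12.97 (right), 3–4 at x≈12.72 (right) → 2 crossings.
Only Blue has an odd count, so the point is inside Blue.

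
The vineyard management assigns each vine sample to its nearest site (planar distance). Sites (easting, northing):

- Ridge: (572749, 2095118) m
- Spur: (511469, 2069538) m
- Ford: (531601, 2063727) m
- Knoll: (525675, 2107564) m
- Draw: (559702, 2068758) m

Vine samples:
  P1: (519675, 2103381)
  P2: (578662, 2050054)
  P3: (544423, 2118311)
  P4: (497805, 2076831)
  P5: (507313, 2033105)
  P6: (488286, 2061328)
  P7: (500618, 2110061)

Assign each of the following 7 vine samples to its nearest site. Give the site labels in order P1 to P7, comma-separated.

P1 → Knoll (d²=53497489.00)
P2 → Draw (d²=709321216.00)
P3 → Knoll (d²=466985513.00)
P4 → Spur (d²=239892745.00)
P5 → Spur (d²=1344635825.00)
P6 → Spur (d²=604855589.00)
P7 → Knoll (d²=634088258.00)

Knoll, Draw, Knoll, Spur, Spur, Spur, Knoll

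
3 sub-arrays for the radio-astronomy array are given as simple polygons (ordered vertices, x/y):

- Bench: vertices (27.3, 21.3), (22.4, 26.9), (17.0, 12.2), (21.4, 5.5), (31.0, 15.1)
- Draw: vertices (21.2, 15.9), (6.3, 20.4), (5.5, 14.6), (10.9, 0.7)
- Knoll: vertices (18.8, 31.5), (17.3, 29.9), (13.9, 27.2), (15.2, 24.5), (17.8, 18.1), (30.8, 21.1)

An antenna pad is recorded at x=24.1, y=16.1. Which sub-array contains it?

Bench

Cast a ray rightward from (24.1, 16.1). For each polygon, the edges (by vertex number in listed order) whose endpoints lie on opposite sides of y = 16.1, where each meets that height, and whether that is right or left of the point:
Bench: 2–3 at x≈18.43 (left), 5–1 at x≈30.40 (right) → 1 crossing.
Draw: 1–2 at x≈20.54 (left), 2–3 at x≈5.71 (left) → 0 crossings.
Knoll: no edge straddles that height → 0 crossings.
Only Bench has an odd count, so the point is inside Bench.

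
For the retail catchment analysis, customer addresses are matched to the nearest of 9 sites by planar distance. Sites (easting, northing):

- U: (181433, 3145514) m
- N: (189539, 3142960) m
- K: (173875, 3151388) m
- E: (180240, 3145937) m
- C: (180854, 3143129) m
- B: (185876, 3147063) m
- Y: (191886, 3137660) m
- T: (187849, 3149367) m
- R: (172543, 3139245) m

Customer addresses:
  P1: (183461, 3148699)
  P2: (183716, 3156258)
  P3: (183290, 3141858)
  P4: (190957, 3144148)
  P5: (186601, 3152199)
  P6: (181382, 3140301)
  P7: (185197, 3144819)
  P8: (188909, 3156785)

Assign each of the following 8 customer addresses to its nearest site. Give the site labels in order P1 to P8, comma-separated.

P1 → B (d²=8508721.00)
P2 → T (d²=64567570.00)
P3 → C (d²=7549537.00)
P4 → N (d²=3422068.00)
P5 → T (d²=9577728.00)
P6 → C (d²=8276368.00)
P7 → B (d²=5496577.00)
P8 → T (d²=56150324.00)

B, T, C, N, T, C, B, T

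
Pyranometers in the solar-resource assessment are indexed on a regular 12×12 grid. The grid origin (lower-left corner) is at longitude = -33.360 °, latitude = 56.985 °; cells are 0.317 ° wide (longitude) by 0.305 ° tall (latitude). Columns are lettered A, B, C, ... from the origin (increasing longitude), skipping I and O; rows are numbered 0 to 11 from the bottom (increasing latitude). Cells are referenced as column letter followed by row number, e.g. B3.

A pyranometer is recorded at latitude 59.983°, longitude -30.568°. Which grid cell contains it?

Column index: ⌊(-30.568 − -33.360) / 0.317⌋ = ⌊8.808⌋ = 8 → column J
Row offset from origin: ⌊(59.983 − 56.985) / 0.305⌋ = ⌊9.830⌋ = 9 → row 9

J9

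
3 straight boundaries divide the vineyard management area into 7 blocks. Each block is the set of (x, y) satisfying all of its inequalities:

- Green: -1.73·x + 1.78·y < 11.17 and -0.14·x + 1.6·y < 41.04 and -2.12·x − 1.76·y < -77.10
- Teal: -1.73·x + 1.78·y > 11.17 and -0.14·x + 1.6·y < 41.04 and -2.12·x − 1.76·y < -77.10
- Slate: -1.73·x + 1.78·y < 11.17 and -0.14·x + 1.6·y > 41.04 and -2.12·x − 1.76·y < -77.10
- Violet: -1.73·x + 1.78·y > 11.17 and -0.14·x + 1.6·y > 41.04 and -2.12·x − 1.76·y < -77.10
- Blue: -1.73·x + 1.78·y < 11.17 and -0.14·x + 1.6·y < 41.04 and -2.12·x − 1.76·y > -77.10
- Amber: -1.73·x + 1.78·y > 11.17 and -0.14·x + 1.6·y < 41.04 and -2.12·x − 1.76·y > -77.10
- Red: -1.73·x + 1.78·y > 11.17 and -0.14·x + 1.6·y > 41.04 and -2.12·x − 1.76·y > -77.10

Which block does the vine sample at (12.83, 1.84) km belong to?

Blue

-1.73·12.83 + 1.78·1.84 = -18.921, which is < 11.17
-0.14·12.83 + 1.6·1.84 = 1.148, which is < 41.04
-2.12·12.83 − 1.76·1.84 = -30.438, which is > -77.10
This sign pattern matches Blue.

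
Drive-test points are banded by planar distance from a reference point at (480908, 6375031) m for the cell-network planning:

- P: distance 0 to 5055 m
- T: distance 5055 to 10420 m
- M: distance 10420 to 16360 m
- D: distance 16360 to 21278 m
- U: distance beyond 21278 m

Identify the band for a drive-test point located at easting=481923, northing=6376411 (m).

P

Distance = √((481923−480908)² + (6376411−6375031)²) = √(1030225.000 + 1904400.000) = 1713.075 m.
0 ≤ 1713.075 < 5055 → P.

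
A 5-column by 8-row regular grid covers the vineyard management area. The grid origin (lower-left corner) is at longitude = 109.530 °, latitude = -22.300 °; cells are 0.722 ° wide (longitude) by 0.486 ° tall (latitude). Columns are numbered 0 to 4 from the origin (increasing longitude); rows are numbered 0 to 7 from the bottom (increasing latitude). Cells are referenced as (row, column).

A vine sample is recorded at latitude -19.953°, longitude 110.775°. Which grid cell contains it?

(4, 1)

Column index: ⌊(110.775 − 109.530) / 0.722⌋ = ⌊1.724⌋ = 1
Row offset from origin: ⌊(-19.953 − -22.300) / 0.486⌋ = ⌊4.829⌋ = 4 → row 4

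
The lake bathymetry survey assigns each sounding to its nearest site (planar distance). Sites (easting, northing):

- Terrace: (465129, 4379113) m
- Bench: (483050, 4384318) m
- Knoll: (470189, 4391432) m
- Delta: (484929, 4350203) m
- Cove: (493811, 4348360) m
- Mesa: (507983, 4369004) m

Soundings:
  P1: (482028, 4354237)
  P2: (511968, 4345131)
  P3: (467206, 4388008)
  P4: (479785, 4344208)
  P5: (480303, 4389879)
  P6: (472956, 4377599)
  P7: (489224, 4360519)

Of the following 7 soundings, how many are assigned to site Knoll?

1

P1 → Delta
P2 → Cove
P3 → Knoll
P4 → Delta
P5 → Bench
P6 → Terrace
P7 → Delta
1 of the 7 goes to Knoll.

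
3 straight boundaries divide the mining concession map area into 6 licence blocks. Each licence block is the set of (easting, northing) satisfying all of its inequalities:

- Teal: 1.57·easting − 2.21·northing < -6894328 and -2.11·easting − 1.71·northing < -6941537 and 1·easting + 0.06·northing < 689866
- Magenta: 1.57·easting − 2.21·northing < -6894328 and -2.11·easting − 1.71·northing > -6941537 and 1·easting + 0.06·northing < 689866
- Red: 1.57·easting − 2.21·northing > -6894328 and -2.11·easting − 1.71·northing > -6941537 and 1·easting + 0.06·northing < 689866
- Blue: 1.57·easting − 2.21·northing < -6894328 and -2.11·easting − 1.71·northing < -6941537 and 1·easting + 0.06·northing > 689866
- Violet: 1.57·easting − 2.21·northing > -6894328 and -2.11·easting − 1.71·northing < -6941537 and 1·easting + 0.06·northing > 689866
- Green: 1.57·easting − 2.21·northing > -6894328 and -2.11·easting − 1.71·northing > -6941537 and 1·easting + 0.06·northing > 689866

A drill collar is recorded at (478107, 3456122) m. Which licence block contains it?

1.57·478107 − 2.21·3456122 = -6887401.630, which is > -6894328
-2.11·478107 − 1.71·3456122 = -6918774.390, which is > -6941537
1·478107 + 0.06·3456122 = 685474.320, which is < 689866
This sign pattern matches Red.

Red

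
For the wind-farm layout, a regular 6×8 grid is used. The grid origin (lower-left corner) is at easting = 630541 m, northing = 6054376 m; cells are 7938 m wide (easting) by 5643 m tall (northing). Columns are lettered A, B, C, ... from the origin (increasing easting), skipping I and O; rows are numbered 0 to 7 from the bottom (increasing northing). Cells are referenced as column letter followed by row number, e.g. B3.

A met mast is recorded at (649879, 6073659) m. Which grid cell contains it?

Column index: ⌊(649879 − 630541) / 7938⌋ = ⌊2.436⌋ = 2 → column C
Row offset from origin: ⌊(6073659 − 6054376) / 5643⌋ = ⌊3.417⌋ = 3 → row 3

C3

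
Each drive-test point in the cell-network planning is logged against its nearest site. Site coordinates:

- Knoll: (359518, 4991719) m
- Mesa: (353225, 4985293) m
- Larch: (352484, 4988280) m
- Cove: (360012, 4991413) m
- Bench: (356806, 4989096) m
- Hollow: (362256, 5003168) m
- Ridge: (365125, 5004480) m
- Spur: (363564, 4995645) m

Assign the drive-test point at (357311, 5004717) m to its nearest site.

Hollow

Squared distances to each site:
Knoll: 173818853.000; Mesa: 393987172.000; Larch: 293474898.000; Cove: 184291817.000; Bench: 244270666.000; Hollow: 26852426.000; Ridge: 61114765.000; Spur: 121401193.000.
Minimum at Hollow.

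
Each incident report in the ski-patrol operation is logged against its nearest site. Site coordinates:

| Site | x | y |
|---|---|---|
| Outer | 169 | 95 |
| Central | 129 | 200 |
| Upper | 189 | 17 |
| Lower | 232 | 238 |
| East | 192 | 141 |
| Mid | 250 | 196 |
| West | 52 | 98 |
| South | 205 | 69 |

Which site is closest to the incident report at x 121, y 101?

Squared distances to each site:
Outer: 2340.000; Central: 9865.000; Upper: 11680.000; Lower: 31090.000; East: 6641.000; Mid: 25666.000; West: 4770.000; South: 8080.000.
Minimum at Outer.

Outer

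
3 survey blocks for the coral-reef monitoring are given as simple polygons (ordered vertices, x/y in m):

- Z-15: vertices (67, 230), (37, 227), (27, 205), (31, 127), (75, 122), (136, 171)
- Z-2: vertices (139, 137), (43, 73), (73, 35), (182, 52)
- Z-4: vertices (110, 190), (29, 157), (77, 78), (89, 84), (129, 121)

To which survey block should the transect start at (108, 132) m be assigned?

Cast a ray rightward from (108, 132). For each polygon, the edges (by vertex number in listed order) whose endpoints lie on opposite sides of y = 132, where each meets that height, and whether that is right or left of the point:
Z-15: 3–4 at x≈30.7 (left), 5–6 at x≈87.4 (left) → 0 crossings.
Z-2: 1–2 at x≈131.5 (right), 4–1 at x≈141.5 (right) → 2 crossings.
Z-4: 2–3 at x≈44.2 (left), 5–1 at x≈126.0 (right) → 1 crossing.
Only Z-4 has an odd count, so the point is inside Z-4.

Z-4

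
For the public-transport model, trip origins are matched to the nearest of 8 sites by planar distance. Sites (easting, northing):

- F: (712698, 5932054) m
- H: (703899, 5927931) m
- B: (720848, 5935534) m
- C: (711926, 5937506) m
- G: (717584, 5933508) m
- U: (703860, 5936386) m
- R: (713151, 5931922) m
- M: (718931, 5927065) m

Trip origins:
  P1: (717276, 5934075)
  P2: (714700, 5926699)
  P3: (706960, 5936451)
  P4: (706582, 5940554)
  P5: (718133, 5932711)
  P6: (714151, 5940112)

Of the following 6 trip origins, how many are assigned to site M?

1

P1 → G
P2 → M
P3 → U
P4 → U
P5 → G
P6 → C
1 of the 6 goes to M.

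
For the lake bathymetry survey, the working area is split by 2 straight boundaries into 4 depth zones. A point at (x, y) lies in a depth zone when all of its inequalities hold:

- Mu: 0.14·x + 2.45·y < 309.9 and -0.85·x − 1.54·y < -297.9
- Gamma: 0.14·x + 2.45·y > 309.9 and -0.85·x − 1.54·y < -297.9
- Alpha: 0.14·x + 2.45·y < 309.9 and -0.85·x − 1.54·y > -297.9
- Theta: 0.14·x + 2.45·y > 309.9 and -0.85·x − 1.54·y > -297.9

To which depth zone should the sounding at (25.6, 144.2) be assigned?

Theta

0.14·25.6 + 2.45·144.2 = 356.874, which is > 309.9
-0.85·25.6 − 1.54·144.2 = -243.828, which is > -297.9
This sign pattern matches Theta.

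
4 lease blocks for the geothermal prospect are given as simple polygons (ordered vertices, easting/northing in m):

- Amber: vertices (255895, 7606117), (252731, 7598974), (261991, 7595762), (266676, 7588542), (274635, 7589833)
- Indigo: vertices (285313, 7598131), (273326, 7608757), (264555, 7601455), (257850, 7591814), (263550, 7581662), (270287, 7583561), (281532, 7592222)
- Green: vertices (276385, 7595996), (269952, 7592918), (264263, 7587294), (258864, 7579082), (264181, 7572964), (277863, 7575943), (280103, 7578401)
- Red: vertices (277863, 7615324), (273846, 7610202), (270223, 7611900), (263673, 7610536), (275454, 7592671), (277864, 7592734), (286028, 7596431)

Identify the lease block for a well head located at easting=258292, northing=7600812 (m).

Cast a ray rightward from (258292, 7600812). For each polygon, the edges (by vertex number in listed order) whose endpoints lie on opposite sides of northing = 7600812, where each meets that height, and whether that is right or left of the point:
Amber: 1–2 at easting≈253545.1 (left), 5–1 at easting≈262000.1 (right) → 1 crossing.
Indigo: 1–2 at easting≈282288.6 (right), 3–4 at easting≈264107.8 (right) → 2 crossings.
Green: no edge straddles that height → 0 crossings.
Red: 4–5 at easting≈270085.5 (right), 7–1 at easting≈284134.7 (right) → 2 crossings.
Only Amber has an odd count, so the point is inside Amber.

Amber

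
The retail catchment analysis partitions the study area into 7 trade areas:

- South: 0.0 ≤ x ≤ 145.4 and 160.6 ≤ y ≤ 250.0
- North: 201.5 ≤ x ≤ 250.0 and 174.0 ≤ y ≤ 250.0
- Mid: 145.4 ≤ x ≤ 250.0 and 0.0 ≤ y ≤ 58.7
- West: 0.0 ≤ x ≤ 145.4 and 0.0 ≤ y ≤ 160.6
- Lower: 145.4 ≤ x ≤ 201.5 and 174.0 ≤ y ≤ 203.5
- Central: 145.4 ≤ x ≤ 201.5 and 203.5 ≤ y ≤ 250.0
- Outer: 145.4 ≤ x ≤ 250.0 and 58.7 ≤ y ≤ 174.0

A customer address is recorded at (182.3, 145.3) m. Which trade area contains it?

Outer

The point has x = 182.3 and y = 145.3.
Only Outer satisfies 145.4 ≤ x ≤ 250.0 and 58.7 ≤ y ≤ 174.0.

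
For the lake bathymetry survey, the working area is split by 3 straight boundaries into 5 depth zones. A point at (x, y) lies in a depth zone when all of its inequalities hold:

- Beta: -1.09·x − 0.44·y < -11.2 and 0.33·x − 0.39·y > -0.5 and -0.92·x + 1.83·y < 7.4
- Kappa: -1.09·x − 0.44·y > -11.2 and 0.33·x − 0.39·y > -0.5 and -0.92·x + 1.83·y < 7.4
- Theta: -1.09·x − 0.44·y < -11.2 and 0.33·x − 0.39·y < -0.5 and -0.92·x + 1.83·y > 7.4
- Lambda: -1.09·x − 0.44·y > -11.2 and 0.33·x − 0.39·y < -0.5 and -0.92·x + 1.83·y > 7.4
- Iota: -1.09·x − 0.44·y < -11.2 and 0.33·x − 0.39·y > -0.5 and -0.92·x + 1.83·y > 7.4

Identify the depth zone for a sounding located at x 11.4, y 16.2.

-1.09·11.4 − 0.44·16.2 = -19.554, which is < -11.2
0.33·11.4 − 0.39·16.2 = -2.556, which is < -0.5
-0.92·11.4 + 1.83·16.2 = 19.158, which is > 7.4
This sign pattern matches Theta.

Theta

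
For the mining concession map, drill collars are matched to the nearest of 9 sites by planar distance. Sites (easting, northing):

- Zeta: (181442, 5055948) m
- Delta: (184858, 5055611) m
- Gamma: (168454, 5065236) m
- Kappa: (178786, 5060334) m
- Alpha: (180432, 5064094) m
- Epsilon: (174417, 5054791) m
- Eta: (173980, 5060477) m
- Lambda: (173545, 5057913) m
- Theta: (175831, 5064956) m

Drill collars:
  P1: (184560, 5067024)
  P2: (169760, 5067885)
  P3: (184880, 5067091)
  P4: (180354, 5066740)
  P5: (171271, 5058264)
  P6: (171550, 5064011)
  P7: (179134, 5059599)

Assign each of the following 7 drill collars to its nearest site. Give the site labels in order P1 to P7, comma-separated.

Alpha, Gamma, Alpha, Alpha, Lambda, Gamma, Kappa

P1 → Alpha (d²=25625284.00)
P2 → Gamma (d²=8722837.00)
P3 → Alpha (d²=28766713.00)
P4 → Alpha (d²=7007400.00)
P5 → Lambda (d²=5294277.00)
P6 → Gamma (d²=11085841.00)
P7 → Kappa (d²=661329.00)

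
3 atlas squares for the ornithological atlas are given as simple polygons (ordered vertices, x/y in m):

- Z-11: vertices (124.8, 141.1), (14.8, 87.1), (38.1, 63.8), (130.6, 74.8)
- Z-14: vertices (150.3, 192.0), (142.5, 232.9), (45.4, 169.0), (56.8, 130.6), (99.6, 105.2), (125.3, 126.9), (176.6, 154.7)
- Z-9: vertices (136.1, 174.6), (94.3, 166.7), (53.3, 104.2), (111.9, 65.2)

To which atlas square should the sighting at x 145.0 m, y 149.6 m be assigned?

Cast a ray rightward from (145.0, 149.6). For each polygon, the edges (by vertex number in listed order) whose endpoints lie on opposite sides of y = 149.6, where each meets that height, and whether that is right or left of the point:
Z-11: no edge straddles that height → 0 crossings.
Z-14: 3–4 at x≈51.16 (left), 6–7 at x≈167.19 (right) → 1 crossing.
Z-9: 2–3 at x≈83.08 (left), 4–1 at x≈130.57 (left) → 0 crossings.
Only Z-14 has an odd count, so the point is inside Z-14.

Z-14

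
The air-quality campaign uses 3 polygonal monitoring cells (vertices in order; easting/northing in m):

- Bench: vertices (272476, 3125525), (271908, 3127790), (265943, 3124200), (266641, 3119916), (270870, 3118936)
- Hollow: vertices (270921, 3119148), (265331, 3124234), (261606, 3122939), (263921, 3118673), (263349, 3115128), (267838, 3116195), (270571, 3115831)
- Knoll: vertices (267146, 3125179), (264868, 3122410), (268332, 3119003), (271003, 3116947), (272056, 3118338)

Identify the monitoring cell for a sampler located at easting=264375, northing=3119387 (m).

Cast a ray rightward from (264375, 3119387). For each polygon, the edges (by vertex number in listed order) whose endpoints lie on opposite sides of northing = 3119387, where each meets that height, and whether that is right or left of the point:
Bench: 4–5 at easting≈268923.8 (right), 5–1 at easting≈270979.9 (right) → 2 crossings.
Hollow: 1–2 at easting≈270658.3 (right), 3–4 at easting≈263533.5 (left) → 1 crossing.
Knoll: 2–3 at easting≈267941.6 (right), 5–1 at easting≈271303.1 (right) → 2 crossings.
Only Hollow has an odd count, so the point is inside Hollow.

Hollow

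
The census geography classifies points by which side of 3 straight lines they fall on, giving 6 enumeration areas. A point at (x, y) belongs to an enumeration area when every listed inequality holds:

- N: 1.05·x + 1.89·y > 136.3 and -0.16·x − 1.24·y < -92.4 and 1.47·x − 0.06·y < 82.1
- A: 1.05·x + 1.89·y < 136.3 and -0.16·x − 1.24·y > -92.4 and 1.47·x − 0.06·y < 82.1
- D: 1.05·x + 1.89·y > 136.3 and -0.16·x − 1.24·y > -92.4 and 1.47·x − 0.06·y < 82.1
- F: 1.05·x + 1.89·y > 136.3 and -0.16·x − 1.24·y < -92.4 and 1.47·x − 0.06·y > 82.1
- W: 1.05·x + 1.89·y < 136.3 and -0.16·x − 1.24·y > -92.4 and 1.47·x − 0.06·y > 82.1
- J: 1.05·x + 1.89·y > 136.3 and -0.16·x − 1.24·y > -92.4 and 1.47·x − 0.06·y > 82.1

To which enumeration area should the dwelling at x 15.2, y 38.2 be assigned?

A

1.05·15.2 + 1.89·38.2 = 88.158, which is < 136.3
-0.16·15.2 − 1.24·38.2 = -49.800, which is > -92.4
1.47·15.2 − 0.06·38.2 = 20.052, which is < 82.1
This sign pattern matches A.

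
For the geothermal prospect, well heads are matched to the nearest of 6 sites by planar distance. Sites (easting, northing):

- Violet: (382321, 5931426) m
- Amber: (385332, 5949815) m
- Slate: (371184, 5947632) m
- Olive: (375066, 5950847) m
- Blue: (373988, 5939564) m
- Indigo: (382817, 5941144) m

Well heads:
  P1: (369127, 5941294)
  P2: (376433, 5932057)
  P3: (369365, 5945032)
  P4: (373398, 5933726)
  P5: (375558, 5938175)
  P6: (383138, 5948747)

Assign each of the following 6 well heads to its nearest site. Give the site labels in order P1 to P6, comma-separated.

Blue, Violet, Slate, Blue, Blue, Amber

P1 → Blue (d²=26622221.00)
P2 → Violet (d²=35066705.00)
P3 → Slate (d²=10068761.00)
P4 → Blue (d²=34430344.00)
P5 → Blue (d²=4394221.00)
P6 → Amber (d²=5954260.00)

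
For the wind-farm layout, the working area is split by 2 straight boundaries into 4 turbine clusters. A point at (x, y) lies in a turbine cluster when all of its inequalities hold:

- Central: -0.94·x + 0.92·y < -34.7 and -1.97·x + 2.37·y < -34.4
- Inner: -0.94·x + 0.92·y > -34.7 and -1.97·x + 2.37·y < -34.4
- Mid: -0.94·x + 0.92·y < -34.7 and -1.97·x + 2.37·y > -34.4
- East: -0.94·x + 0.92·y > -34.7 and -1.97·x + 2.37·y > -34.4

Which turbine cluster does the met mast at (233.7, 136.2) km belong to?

-0.94·233.7 + 0.92·136.2 = -94.374, which is < -34.7
-1.97·233.7 + 2.37·136.2 = -137.595, which is < -34.4
This sign pattern matches Central.

Central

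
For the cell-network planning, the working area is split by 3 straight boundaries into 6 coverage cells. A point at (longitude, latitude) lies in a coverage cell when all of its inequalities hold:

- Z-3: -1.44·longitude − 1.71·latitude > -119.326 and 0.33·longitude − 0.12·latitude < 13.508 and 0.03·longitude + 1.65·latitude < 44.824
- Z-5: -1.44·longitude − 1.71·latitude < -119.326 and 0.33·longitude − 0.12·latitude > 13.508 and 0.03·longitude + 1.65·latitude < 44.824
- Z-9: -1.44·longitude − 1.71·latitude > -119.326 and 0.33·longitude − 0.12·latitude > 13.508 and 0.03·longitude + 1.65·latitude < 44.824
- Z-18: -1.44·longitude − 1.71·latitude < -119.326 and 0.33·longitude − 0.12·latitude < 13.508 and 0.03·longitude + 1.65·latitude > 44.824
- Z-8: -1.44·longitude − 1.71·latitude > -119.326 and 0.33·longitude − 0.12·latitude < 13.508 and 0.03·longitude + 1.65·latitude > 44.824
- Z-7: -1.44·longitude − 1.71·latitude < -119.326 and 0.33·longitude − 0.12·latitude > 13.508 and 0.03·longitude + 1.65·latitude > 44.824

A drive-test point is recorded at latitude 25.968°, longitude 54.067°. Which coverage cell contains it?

Z-5

-1.44·54.067 − 1.71·25.968 = -122.262, which is < -119.326
0.33·54.067 − 0.12·25.968 = 14.726, which is > 13.508
0.03·54.067 + 1.65·25.968 = 44.469, which is < 44.824
This sign pattern matches Z-5.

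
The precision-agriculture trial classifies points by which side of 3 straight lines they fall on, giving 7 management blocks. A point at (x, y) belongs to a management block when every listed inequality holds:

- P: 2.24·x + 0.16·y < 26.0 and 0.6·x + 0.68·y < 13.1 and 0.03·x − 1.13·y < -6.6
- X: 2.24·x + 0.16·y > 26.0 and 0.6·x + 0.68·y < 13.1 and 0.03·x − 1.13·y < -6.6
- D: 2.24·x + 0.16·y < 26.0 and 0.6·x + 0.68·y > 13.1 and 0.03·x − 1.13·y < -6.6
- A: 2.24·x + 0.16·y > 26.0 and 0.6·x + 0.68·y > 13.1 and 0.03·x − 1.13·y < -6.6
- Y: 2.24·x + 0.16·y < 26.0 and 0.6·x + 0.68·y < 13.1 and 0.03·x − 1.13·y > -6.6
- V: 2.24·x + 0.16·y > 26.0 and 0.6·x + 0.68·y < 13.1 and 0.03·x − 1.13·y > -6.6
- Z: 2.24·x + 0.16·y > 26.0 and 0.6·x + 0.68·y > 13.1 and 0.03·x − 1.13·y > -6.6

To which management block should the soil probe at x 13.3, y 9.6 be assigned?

2.24·13.3 + 0.16·9.6 = 31.328, which is > 26.0
0.6·13.3 + 0.68·9.6 = 14.508, which is > 13.1
0.03·13.3 − 1.13·9.6 = -10.449, which is < -6.6
This sign pattern matches A.

A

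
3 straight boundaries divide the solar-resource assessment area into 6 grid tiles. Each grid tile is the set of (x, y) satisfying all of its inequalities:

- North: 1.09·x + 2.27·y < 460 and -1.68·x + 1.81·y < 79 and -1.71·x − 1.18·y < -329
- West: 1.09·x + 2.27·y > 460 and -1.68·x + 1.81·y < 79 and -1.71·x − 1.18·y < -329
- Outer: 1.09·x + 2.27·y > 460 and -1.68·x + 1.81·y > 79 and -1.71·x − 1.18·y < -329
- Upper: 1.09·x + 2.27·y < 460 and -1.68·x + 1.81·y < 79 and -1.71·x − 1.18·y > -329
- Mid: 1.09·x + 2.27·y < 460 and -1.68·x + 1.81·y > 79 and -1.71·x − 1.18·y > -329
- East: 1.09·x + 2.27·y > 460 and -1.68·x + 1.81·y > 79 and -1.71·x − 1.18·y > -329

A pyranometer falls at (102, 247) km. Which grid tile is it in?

Outer

1.09·102 + 2.27·247 = 671.870, which is > 460
-1.68·102 + 1.81·247 = 275.710, which is > 79
-1.71·102 − 1.18·247 = -465.880, which is < -329
This sign pattern matches Outer.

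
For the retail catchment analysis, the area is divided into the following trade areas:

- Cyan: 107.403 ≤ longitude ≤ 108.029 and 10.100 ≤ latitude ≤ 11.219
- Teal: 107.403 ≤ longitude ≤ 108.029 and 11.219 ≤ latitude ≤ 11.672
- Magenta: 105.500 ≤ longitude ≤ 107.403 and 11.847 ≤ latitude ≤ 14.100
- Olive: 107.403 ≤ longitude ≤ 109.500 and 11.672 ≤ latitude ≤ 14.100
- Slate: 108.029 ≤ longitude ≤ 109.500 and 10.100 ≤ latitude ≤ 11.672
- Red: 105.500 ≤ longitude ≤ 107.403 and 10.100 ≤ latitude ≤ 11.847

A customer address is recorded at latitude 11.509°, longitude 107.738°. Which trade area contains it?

Teal

The point has longitude = 107.738 and latitude = 11.509.
Only Teal satisfies 107.403 ≤ longitude ≤ 108.029 and 11.219 ≤ latitude ≤ 11.672.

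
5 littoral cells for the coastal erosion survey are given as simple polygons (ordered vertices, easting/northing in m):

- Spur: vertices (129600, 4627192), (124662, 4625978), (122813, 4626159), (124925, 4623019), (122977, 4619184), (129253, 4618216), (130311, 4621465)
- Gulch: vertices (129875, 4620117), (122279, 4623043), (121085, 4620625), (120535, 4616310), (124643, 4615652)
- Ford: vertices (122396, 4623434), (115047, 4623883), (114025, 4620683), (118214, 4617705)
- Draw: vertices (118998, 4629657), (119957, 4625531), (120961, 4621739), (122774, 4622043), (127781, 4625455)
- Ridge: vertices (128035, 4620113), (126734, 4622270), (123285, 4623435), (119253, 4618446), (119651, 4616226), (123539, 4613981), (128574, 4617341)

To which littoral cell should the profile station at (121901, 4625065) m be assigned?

Draw

Cast a ray rightward from (121901, 4625065). For each polygon, the edges (by vertex number in listed order) whose endpoints lie on opposite sides of northing = 4625065, where each meets that height, and whether that is right or left of the point:
Spur: 3–4 at easting≈123548.8 (right), 7–1 at easting≈129864.1 (right) → 2 crossings.
Gulch: no edge straddles that height → 0 crossings.
Ford: no edge straddles that height → 0 crossings.
Draw: 2–3 at easting≈120080.4 (left), 4–5 at easting≈127208.7 (right) → 1 crossing.
Ridge: no edge straddles that height → 0 crossings.
Only Draw has an odd count, so the point is inside Draw.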